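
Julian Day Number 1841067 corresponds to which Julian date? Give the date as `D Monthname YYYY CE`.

26 July 328 CE

JDN 1841067 is 27 July 328 in the proleptic Gregorian calendar.
In the Julian calendar that day is 26 July 328 CE.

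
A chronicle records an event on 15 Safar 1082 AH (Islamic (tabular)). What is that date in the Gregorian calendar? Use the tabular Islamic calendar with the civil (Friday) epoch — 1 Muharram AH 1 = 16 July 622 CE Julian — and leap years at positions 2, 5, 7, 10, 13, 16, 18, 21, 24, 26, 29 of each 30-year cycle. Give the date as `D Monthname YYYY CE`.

23 June 1671 CE

Both dates share Julian Day Number 2331554; in the Gregorian calendar that is 23 June 1671 CE.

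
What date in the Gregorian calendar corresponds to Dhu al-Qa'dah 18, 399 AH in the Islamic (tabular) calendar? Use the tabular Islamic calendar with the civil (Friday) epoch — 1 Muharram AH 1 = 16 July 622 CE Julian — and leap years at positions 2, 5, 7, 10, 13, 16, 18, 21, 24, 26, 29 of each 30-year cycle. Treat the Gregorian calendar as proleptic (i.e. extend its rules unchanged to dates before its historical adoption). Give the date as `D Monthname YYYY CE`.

Julian Day Number of the source date = 2089790.
Converting JDN 2089790 to the Gregorian calendar gives 20 July 1009 CE.

20 July 1009 CE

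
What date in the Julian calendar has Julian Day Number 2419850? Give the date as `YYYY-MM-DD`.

JDN 2419850 is 23 March 1913 in the Gregorian calendar.
In the Julian calendar that day is 1913-03-10.

1913-03-10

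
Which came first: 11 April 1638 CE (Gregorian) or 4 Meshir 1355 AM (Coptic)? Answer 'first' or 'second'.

First date → JDN 2319428; second date → JDN 2319731.
JDN 2319428 < JDN 2319731, so the first date is earlier.

first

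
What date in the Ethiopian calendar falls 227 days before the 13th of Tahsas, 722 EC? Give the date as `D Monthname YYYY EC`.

The starting date is JDN 1987668; 1987668 − 227 = 1987441.
JDN 1987441 corresponds to 1 Ginbot 721 EC.

1 Ginbot 721 EC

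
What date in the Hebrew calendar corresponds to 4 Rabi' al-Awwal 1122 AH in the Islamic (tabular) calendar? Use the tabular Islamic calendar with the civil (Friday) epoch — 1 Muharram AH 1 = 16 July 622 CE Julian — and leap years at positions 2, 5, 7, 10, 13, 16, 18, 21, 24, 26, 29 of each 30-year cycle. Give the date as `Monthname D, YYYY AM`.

Julian Day Number of the source date = 2345747.
Converting JDN 2345747 to the Hebrew calendar gives 3 Iyar 5470 AM.

Iyar 3, 5470 AM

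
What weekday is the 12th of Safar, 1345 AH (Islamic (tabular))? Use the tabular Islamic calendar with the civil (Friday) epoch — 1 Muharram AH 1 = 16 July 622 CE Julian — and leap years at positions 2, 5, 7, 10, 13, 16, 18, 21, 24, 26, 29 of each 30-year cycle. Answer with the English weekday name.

Equivalently 22 August 1926 Gregorian, JDN 2424750.
2424750 ≡ 6 (mod 7); counting from Monday = 0 gives Sunday.

Sunday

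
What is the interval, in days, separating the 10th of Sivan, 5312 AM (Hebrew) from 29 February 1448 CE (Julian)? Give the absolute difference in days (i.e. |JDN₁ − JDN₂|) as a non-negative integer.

First date → JDN 2288079; second date → JDN 2249999.
The interval is |2288079 − 2249999| = 38080 days.

38080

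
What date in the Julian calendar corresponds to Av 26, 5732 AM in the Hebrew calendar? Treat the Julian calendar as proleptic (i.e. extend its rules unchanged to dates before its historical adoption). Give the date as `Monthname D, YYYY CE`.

The source date corresponds to 6 August 1972 in the Gregorian calendar (JDN 2441536).
That day falls on 24 July 1972 CE in the Julian calendar.

July 24, 1972 CE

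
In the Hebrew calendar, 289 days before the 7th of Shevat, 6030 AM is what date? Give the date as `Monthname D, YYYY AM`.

The starting date is JDN 2550190; 2550190 − 289 = 2549901.
JDN 2549901 corresponds to Nisan 14, 6029 AM.

Nisan 14, 6029 AM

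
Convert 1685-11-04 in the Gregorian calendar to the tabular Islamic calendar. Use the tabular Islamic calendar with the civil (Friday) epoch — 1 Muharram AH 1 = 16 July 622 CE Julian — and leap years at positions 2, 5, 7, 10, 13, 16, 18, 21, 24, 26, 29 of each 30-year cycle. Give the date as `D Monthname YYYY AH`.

Julian Day Number of the source date = 2336802.
Converting JDN 2336802 to the tabular Islamic calendar gives 7 Dhu al-Hijjah 1096 AH.

7 Dhu al-Hijjah 1096 AH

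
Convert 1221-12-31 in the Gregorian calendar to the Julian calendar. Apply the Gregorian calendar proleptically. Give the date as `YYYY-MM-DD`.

At this point the Julian calendar is 7 days behind the Gregorian.
31 December 1221 Gregorian − 7 days → 24 December 1221 Julian.

1221-12-24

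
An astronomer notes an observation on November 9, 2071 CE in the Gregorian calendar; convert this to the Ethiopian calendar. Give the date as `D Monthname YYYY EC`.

29 Tikimt 2064 EC

Both dates share Julian Day Number 2477790; in the Ethiopian calendar that is 29 Tikimt 2064 EC.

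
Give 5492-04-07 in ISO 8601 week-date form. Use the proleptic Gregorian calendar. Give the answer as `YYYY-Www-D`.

The weekday is Thursday (ISO weekday 4).
That Thursday belongs to ISO week 14 of ISO year 5492.

5492-W14-4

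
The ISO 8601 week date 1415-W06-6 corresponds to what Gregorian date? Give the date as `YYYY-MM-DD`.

1415-02-11

ISO week 1 of 1415 is the week containing the first Thursday of 1415.
Week 6, day 6 (Saturday) lands on 1415-02-11.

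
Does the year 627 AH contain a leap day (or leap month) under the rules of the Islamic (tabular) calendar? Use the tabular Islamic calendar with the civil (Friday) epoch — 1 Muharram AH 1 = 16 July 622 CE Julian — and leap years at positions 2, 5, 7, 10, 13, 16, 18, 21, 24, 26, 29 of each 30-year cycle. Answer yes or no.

Year 627 AH is year 27 of its 30-year cycle; leap positions are 2, 5, 7, 10, 13, 16, 18, 21, 24, 26, 29, so it is a common year (354 days).

no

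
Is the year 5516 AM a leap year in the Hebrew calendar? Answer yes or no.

yes

Hebrew year 5516 is year 6 of its 19-year Metonic cycle; leap years are at positions 3, 6, 8, 11, 14, 17, 19, so it is a leap year (13 months).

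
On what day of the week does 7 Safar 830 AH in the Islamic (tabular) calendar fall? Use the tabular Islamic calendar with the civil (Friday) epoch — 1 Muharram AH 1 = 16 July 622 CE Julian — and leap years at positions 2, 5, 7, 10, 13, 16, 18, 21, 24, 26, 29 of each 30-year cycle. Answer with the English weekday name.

Sunday

Equivalently 17 December 1426 Gregorian, JDN 2242246.
JDN 2242246 mod 7 = 6, and JDN 0 was a Monday, so this is a Sunday.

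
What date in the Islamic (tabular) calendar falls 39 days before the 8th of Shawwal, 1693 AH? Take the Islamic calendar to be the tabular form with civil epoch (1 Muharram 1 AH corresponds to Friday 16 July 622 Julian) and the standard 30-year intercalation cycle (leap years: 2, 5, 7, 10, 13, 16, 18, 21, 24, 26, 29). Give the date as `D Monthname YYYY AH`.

The starting date is JDN 2548301; 2548301 − 39 = 2548262.
JDN 2548262 corresponds to 28 Sha'ban 1693 AH.

28 Sha'ban 1693 AH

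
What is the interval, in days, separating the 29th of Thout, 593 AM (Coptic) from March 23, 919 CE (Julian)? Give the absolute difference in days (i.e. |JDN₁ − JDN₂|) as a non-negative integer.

15518

First date → JDN 2041286; second date → JDN 2056804.
The interval is |2041286 − 2056804| = 15518 days.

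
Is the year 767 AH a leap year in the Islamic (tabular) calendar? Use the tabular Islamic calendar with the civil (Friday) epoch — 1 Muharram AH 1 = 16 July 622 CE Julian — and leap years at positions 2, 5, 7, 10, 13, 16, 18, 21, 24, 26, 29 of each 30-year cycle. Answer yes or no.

Year 767 AH is year 17 of its 30-year cycle; leap positions are 2, 5, 7, 10, 13, 16, 18, 21, 24, 26, 29, so it is a common year (354 days).

no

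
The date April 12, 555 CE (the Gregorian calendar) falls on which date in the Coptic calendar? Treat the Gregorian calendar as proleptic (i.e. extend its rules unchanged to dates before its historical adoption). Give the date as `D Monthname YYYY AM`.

15 Parmouti 271 AM

Julian Day Number of the source date = 1923871.
Converting JDN 1923871 to the Coptic calendar gives 15 Parmouti 271 AM.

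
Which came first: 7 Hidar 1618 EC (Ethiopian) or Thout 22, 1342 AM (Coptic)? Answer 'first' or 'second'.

second

Converting both to JDN: 2314896 vs 2314851; the smaller is the second.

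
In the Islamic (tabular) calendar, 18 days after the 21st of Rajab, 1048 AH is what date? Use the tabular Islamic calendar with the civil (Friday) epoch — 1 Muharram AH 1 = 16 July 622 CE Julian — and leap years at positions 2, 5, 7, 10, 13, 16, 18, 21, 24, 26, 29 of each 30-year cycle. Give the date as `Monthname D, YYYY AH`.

Sha'ban 9, 1048 AH

The starting date is JDN 2319659; 2319659 + 18 = 2319677.
JDN 2319677 corresponds to Sha'ban 9, 1048 AH.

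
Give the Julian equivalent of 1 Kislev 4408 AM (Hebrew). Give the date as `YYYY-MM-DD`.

The source date corresponds to 7 November 647 in the proleptic Gregorian calendar (JDN 1957682).
That day falls on 4 November 647 CE in the Julian calendar.

0647-11-04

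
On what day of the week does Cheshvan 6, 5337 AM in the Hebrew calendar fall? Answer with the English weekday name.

Saturday

Equivalently 9 October 1576 Gregorian, JDN 2296964.
2296964 ≡ 5 (mod 7); counting from Monday = 0 gives Saturday.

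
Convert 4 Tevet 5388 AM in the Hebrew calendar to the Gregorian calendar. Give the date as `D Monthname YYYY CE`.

Julian Day Number of the source date = 2315654.
Converting JDN 2315654 to the Gregorian calendar gives 11 December 1627 CE.

11 December 1627 CE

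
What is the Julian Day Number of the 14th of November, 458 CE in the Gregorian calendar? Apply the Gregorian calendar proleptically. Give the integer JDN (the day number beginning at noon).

JDN 2299161 is 15 October 1582 CE (Gregorian); the target day is −410502 days from there, so JDN = 1888659.

1888659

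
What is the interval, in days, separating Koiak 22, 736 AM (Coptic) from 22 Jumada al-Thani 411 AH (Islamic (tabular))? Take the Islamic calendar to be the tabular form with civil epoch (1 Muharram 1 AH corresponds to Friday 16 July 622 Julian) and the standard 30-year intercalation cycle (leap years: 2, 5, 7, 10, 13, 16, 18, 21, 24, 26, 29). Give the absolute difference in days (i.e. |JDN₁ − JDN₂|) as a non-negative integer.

First date → JDN 2093600; second date → JDN 2093899.
The interval is |2093600 − 2093899| = 299 days.

299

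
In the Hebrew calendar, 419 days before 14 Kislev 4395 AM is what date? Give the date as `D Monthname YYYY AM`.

9 Tishrei 4394 AM

The starting date is JDN 1952940; 1952940 − 419 = 1952521.
JDN 1952521 corresponds to 9 Tishrei 4394 AM.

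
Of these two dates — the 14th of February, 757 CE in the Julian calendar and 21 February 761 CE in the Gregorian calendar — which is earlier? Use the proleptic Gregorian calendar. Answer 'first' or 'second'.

first

First date → JDN 1997597; second date → JDN 1999061.
JDN 1997597 < JDN 1999061, so the first date is earlier.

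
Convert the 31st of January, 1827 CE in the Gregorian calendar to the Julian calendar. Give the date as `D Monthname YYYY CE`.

19 January 1827 CE

The Julian–Gregorian offset here is 12 days (Julian trailing).
31 January 1827 Gregorian − 12 days → 19 January 1827 Julian.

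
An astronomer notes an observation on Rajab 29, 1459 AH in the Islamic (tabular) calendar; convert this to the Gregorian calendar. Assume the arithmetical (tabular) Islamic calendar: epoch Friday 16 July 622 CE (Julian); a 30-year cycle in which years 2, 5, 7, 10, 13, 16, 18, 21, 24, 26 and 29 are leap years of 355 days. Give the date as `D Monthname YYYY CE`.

Both dates share Julian Day Number 2465312; in the Gregorian calendar that is 10 September 2037 CE.

10 September 2037 CE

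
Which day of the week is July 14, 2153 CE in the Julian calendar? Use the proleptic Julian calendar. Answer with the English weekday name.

Saturday

In the Gregorian calendar this is 28 July 2153 (JDN 2507636).
JDN 2507636 mod 7 = 5, and JDN 0 was a Monday, so this is a Saturday.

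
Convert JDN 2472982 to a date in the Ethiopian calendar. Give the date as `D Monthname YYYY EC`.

The Gregorian equivalent of JDN 2472982 is 10 September 2058.
In the Ethiopian calendar that day is 5 Pagume 2050 EC.

5 Pagume 2050 EC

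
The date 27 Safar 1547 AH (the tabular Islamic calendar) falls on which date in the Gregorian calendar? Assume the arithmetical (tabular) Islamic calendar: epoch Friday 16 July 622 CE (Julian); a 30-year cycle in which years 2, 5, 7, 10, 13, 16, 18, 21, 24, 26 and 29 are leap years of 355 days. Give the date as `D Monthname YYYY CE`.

31 August 2122 CE

Both dates share Julian Day Number 2496347; in the Gregorian calendar that is 31 August 2122 CE.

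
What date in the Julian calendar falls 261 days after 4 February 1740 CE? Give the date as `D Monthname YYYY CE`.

22 October 1740 CE

JDN of 4 February 1740 CE = 2356627.
2356627 + 261 = 2356888.
JDN 2356888 in the Julian calendar is 22 October 1740 CE.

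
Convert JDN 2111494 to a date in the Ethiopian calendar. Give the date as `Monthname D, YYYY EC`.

The proleptic Gregorian equivalent of JDN 2111494 is 21 December 1068.
In the Ethiopian calendar that day is Tahsas 19, 1061 EC.

Tahsas 19, 1061 EC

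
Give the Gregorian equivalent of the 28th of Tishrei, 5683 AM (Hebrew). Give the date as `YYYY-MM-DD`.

Julian Day Number of the source date = 2423348.
Converting JDN 2423348 to the Gregorian calendar gives 20 October 1922 CE.

1922-10-20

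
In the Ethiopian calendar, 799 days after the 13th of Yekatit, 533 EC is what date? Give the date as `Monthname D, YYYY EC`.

Counting 799 days forward from JDN 1918696 reaches JDN 1919495, which is Miyazya 22, 535 EC.

Miyazya 22, 535 EC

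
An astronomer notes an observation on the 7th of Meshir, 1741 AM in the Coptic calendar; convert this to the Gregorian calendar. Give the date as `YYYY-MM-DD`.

Julian Day Number of the source date = 2460721.
Converting JDN 2460721 to the Gregorian calendar gives 14 February 2025 CE.

2025-02-14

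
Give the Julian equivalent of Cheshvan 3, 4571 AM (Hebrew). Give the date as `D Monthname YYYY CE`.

5 October 810 CE

The source date corresponds to 9 October 810 in the proleptic Gregorian calendar (JDN 2017188).
That day falls on 5 October 810 CE in the Julian calendar.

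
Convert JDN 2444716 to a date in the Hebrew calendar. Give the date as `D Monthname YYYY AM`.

17 Nisan 5741 AM

The Gregorian equivalent of JDN 2444716 is 21 April 1981.
In the Hebrew calendar that day is 17 Nisan 5741 AM.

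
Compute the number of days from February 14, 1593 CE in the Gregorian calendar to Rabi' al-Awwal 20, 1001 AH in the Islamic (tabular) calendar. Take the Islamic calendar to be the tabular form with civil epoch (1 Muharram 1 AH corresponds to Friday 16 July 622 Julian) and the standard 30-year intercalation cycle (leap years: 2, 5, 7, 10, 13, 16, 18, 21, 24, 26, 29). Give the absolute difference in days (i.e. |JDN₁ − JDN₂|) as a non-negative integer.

51

JDN of the first date = 2302936.
JDN of the second date = 2302885.
|2302885 − 2302936| = 51.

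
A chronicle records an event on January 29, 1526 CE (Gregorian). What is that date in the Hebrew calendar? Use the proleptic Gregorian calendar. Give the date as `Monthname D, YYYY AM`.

Both dates share Julian Day Number 2278448; in the Hebrew calendar that is 5 Shevat 5286 AM.

Shevat 5, 5286 AM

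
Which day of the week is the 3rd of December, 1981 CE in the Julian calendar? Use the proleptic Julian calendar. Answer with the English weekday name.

This is JDN 2444955 (16 December 1981 Gregorian).
JDN 2444955 mod 7 = 2, and JDN 0 was a Monday, so this is a Wednesday.

Wednesday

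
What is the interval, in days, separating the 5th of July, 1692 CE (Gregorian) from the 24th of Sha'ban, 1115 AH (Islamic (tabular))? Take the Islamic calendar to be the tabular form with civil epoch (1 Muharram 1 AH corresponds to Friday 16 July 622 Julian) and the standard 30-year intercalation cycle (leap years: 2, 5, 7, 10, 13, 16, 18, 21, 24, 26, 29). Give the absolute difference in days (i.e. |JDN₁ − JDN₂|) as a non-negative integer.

First date → JDN 2339237; second date → JDN 2343434.
The interval is |2339237 − 2343434| = 4197 days.

4197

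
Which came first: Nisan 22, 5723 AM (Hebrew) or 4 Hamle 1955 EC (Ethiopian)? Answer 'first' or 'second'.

first

First date → JDN 2438136; second date → JDN 2438222.
JDN 2438136 < JDN 2438222, so the first date is earlier.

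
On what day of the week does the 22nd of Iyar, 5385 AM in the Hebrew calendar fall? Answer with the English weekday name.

Thursday

Equivalently 29 May 1625 Gregorian, JDN 2314728.
Since JDN mod 7 = 3 (0 = Monday), the day is Thursday.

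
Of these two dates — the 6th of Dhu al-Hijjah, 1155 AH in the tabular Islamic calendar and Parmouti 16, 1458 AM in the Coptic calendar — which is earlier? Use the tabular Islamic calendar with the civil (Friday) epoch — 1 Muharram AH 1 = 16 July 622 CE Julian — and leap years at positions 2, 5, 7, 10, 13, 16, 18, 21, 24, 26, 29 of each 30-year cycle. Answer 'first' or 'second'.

second

Converting both to JDN: 2357709 vs 2357424; the smaller is the second.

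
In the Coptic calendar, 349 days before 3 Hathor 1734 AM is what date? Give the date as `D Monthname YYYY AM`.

19 Hathor 1733 AM

Counting 349 days back from JDN 2458070 reaches JDN 2457721, which is 19 Hathor 1733 AM.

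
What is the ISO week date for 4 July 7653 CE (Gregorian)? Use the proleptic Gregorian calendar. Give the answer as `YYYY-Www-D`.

The weekday is Friday (ISO weekday 5).
That Friday belongs to ISO week 27 of ISO year 7653.

7653-W27-5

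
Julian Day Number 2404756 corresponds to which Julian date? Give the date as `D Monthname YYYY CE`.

JDN 2404756 is 24 November 1871 in the Gregorian calendar.
In the Julian calendar that day is 12 November 1871 CE.

12 November 1871 CE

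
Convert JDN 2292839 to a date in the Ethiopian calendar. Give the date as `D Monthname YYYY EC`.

20 Sene 1557 EC

JDN 2292839 is 24 June 1565 in the proleptic Gregorian calendar.
In the Ethiopian calendar that day is 20 Sene 1557 EC.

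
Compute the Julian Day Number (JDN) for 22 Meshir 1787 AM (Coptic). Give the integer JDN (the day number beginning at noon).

In the Gregorian calendar the same day is 1 March 2071.
JDN 2400001 is 17 November 1858 CE (Gregorian), MJD 0; the target day is +77536 days from there, so JDN = 2477537.

2477537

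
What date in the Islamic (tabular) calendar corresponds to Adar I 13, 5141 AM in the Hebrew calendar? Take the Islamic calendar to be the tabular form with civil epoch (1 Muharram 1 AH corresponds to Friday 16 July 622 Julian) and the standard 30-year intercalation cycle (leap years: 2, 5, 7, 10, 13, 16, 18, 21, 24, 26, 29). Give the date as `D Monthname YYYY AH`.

12 Dhu al-Qa'dah 782 AH

Both dates share Julian Day Number 2225506; in the tabular Islamic calendar that is 12 Dhu al-Qa'dah 782 AH.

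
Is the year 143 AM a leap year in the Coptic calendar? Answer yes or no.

143 mod 4 = 3; in the Coptic calendar a year is leap when year mod 4 = 3, so it is a leap year.

yes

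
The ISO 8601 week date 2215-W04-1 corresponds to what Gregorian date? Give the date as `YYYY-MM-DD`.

ISO week 1 of 2215 is the week containing the first Thursday of 2215.
Week 4, day 1 (Monday) lands on 2215-01-23.

2215-01-23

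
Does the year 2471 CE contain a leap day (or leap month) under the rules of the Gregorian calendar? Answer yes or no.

2471 is not divisible by 4, so it is a common year.

no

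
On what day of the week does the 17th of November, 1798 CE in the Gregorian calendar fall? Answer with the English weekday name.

2378087 ≡ 5 (mod 7); counting from Monday = 0 gives Saturday.

Saturday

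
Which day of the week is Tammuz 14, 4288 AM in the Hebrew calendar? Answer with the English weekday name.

Equivalently 19 June 528 Gregorian, JDN 1914078.
1914078 ≡ 5 (mod 7); counting from Monday = 0 gives Saturday.

Saturday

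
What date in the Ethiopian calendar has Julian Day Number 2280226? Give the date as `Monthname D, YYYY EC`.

The proleptic Gregorian equivalent of JDN 2280226 is 12 December 1530.
In the Ethiopian calendar that day is Tahsas 6, 1523 EC.

Tahsas 6, 1523 EC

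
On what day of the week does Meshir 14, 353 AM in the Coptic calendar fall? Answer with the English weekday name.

In the proleptic Gregorian calendar this is 11 February 637 (JDN 1953761).
Since JDN mod 7 = 5 (0 = Monday), the day is Saturday.

Saturday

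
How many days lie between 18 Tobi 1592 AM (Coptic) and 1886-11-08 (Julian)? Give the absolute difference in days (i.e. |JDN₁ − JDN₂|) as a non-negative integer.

3951

JDN of the first date = 2406280.
JDN of the second date = 2410231.
|2410231 − 2406280| = 3951.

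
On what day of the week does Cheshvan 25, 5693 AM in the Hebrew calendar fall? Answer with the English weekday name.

This is JDN 2427036 (24 November 1932 Gregorian).
Since JDN mod 7 = 3 (0 = Monday), the day is Thursday.

Thursday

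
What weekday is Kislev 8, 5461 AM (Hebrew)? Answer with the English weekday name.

Friday

In the Gregorian calendar this is 19 November 1700 (JDN 2342295).
JDN 2342295 mod 7 = 4, and JDN 0 was a Monday, so this is a Friday.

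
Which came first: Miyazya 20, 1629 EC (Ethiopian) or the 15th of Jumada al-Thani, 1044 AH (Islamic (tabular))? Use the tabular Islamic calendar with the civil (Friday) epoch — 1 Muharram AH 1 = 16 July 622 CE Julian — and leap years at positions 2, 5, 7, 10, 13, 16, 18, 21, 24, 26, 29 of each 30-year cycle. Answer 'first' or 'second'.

Converting both to JDN: 2319077 vs 2318206; the smaller is the second.

second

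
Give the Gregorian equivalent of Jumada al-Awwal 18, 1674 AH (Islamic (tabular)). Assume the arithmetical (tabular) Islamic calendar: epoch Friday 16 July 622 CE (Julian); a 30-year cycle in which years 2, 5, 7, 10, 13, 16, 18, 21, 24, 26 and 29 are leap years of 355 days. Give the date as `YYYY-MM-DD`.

Julian Day Number of the source date = 2541430.
Converting JDN 2541430 to the Gregorian calendar gives 5 February 2246 CE.

2246-02-05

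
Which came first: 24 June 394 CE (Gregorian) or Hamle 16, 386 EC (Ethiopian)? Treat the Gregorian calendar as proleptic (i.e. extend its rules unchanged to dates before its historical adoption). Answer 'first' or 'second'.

First date → JDN 1865140; second date → JDN 1865157.
JDN 1865140 < JDN 1865157, so the first date is earlier.

first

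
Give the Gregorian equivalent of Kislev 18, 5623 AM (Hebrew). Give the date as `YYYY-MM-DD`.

1862-12-10

Both dates share Julian Day Number 2401485; in the Gregorian calendar that is 10 December 1862 CE.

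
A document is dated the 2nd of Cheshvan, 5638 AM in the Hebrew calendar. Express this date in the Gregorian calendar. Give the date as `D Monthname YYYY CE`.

9 October 1877 CE

Both dates share Julian Day Number 2406902; in the Gregorian calendar that is 9 October 1877 CE.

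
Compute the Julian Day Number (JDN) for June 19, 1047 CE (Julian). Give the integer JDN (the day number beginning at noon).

Equivalently 25 June 1047 (proleptic Gregorian).
JDN 2299161 is 15 October 1582 CE (Gregorian); the target day is −195517 days from there, so JDN = 2103644.

2103644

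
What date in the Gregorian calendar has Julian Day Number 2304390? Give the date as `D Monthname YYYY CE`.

7 February 1597 CE

Counting from JDN 2299161 = 15 Oct 1582 gives an offset of 5229 days.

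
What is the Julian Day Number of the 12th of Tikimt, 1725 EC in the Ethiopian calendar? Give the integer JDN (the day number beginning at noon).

2353953

Equivalently 20 October 1732 (Gregorian).
JDN 2451545 is 1 January 2000 CE (Gregorian); the target day is −97592 days from there, so JDN = 2353953.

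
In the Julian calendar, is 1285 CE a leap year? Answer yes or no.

no

1285 mod 4 = 1, so it is a common year in the Julian calendar.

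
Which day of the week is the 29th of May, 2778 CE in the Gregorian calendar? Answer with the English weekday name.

Monday

Since JDN mod 7 = 0 (0 = Monday), the day is Monday.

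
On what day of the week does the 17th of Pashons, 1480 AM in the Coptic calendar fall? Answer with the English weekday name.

In the Gregorian calendar this is 23 May 1764 (JDN 2365491).
2365491 ≡ 2 (mod 7); counting from Monday = 0 gives Wednesday.

Wednesday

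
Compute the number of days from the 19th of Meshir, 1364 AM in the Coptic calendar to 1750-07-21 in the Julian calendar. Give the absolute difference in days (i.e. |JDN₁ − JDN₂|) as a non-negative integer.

37413

JDN of the first date = 2323034.
JDN of the second date = 2360447.
|2360447 − 2323034| = 37413.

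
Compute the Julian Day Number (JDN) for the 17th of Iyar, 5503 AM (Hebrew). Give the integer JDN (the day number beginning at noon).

In the Gregorian calendar the same day is 11 May 1743.
JDN 2400001 is 17 November 1858 CE (Gregorian), MJD 0; the target day is −42193 days from there, so JDN = 2357808.

2357808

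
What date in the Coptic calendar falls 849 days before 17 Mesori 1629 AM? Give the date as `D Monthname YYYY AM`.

19 Parmouti 1627 AM

JDN of 17 Mesori 1629 AM = 2420003.
2420003 − 849 = 2419154.
JDN 2419154 in the Coptic calendar is 19 Parmouti 1627 AM.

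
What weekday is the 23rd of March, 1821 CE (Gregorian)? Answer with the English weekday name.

Since JDN mod 7 = 4 (0 = Monday), the day is Friday.

Friday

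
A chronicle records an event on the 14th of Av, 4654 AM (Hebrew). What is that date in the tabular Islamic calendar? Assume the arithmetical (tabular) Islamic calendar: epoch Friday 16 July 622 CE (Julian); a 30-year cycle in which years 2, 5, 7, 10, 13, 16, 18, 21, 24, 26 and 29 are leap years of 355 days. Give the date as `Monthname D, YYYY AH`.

The source date corresponds to 25 July 894 in the proleptic Gregorian calendar (JDN 2047793).
That day falls on 13 Jumada al-Awwal 281 AH in the tabular Islamic calendar.

Jumada al-Awwal 13, 281 AH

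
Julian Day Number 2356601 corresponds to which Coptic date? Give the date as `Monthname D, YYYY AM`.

Tobi 13, 1456 AM

The Gregorian equivalent of JDN 2356601 is 20 January 1740.
In the Coptic calendar that day is Tobi 13, 1456 AM.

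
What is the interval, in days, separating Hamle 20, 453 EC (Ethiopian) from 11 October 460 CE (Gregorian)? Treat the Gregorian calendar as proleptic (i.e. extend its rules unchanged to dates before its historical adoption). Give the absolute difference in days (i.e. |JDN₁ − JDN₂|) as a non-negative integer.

277

JDN of the first date = 1889633.
JDN of the second date = 1889356.
|1889356 − 1889633| = 277.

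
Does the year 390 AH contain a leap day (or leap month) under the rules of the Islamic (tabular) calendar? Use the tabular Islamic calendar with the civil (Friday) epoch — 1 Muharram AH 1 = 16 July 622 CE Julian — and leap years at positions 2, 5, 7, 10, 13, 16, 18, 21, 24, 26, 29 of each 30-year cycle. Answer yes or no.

Year 390 AH is year 30 of its 30-year cycle; leap positions are 2, 5, 7, 10, 13, 16, 18, 21, 24, 26, 29, so it is a common year (354 days).

no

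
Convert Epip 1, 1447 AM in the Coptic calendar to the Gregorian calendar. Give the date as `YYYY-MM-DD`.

1731-07-06

Julian Day Number of the source date = 2353481.
Converting JDN 2353481 to the Gregorian calendar gives 6 July 1731 CE.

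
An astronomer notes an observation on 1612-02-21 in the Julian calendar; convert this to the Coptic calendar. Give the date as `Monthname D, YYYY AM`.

Julian Day Number of the source date = 2309892.
Converting JDN 2309892 to the Coptic calendar gives 26 Meshir 1328 AM.

Meshir 26, 1328 AM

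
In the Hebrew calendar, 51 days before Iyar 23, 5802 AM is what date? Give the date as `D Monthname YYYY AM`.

2 Nisan 5802 AM

Counting 51 days back from JDN 2467018 reaches JDN 2466967, which is 2 Nisan 5802 AM.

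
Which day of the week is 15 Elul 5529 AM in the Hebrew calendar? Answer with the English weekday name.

This is JDN 2367434 (17 September 1769 Gregorian).
Since JDN mod 7 = 6 (0 = Monday), the day is Sunday.

Sunday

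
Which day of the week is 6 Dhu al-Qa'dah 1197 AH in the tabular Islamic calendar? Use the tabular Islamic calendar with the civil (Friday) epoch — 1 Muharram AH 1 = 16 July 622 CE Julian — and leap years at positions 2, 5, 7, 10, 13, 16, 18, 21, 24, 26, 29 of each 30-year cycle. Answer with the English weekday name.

In the Gregorian calendar this is 3 October 1783 (JDN 2372563).
Since JDN mod 7 = 4 (0 = Monday), the day is Friday.

Friday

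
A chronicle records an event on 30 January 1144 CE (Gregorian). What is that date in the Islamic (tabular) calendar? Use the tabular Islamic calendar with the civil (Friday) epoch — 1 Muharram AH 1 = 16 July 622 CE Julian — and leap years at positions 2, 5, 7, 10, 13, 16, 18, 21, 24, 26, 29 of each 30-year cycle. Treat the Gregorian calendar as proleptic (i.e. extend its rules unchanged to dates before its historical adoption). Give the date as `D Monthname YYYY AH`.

Both dates share Julian Day Number 2138926; in the tabular Islamic calendar that is 15 Rajab 538 AH.

15 Rajab 538 AH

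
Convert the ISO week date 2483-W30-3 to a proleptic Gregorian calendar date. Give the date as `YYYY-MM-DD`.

2483-07-28

ISO week 1 of 2483 is the week containing the first Thursday of 2483.
Week 30, day 3 (Wednesday) lands on 2483-07-28.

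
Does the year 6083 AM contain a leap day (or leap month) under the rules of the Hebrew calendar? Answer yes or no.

yes

Hebrew year 6083 is year 3 of its 19-year Metonic cycle; leap years are at positions 3, 6, 8, 11, 14, 17, 19, so it is a leap year (13 months).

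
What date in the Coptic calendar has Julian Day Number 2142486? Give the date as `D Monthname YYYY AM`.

The proleptic Gregorian equivalent of JDN 2142486 is 29 October 1153.
In the Coptic calendar that day is 25 Paopi 870 AM.

25 Paopi 870 AM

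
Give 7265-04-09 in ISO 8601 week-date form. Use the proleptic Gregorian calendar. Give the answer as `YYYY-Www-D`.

The weekday is Thursday (ISO weekday 4).
That Thursday belongs to ISO week 15 of ISO year 7265.

7265-W15-4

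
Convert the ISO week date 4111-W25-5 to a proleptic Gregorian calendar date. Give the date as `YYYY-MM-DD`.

4111-06-19

ISO week 1 of 4111 is the week containing the first Thursday of 4111.
Week 25, day 5 (Friday) lands on 4111-06-19.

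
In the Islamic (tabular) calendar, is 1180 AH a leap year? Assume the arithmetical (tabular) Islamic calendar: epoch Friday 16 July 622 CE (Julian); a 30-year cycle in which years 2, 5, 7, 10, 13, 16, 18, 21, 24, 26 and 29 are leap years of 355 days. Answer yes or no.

yes

Year 1180 AH is year 10 of its 30-year cycle; leap positions are 2, 5, 7, 10, 13, 16, 18, 21, 24, 26, 29, so it is a leap year (355 days).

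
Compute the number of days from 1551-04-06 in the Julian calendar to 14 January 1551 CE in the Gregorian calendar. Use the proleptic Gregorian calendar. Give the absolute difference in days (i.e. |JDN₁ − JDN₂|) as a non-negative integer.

92

JDN of the first date = 2287656.
JDN of the second date = 2287564.
|2287564 − 2287656| = 92.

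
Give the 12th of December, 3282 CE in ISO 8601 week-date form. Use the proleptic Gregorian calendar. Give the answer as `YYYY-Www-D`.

3282-W50-6

The weekday is Saturday (ISO weekday 6).
That Saturday belongs to ISO week 50 of ISO year 3282.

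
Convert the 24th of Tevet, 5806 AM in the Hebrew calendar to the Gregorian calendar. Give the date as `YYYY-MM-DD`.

Julian Day Number of the source date = 2468348.
Converting JDN 2468348 to the Gregorian calendar gives 2 January 2046 CE.

2046-01-02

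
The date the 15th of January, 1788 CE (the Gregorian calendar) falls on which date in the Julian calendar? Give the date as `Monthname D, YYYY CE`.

The Julian–Gregorian offset here is 11 days (Julian trailing).
15 January 1788 Gregorian − 11 days → 4 January 1788 Julian.

January 4, 1788 CE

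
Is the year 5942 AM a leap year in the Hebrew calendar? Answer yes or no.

Hebrew year 5942 is year 14 of its 19-year Metonic cycle; leap years are at positions 3, 6, 8, 11, 14, 17, 19, so it is a leap year (13 months).

yes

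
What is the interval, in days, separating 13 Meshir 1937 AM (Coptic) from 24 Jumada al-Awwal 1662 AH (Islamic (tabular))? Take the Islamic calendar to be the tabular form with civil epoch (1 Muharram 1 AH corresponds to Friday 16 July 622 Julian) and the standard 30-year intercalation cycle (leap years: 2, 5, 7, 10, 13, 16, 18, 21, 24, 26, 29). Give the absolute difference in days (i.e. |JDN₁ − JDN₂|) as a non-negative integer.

JDN of the first date = 2532316.
JDN of the second date = 2537184.
|2537184 − 2532316| = 4868.

4868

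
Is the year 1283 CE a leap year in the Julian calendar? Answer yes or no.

1283 mod 4 = 3, so it is a common year in the Julian calendar.

no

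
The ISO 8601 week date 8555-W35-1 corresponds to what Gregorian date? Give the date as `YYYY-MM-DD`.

8555-08-25

ISO week 1 of 8555 is the week containing the first Thursday of 8555.
Week 35, day 1 (Monday) lands on 8555-08-25.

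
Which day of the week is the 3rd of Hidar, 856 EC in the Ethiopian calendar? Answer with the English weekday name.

Sunday

This is JDN 2036572 (4 November 863 Gregorian).
2036572 ≡ 6 (mod 7); counting from Monday = 0 gives Sunday.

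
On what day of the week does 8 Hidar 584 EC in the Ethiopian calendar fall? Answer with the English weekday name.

Monday

This is JDN 1937229 (7 November 591 Gregorian).
Since JDN mod 7 = 0 (0 = Monday), the day is Monday.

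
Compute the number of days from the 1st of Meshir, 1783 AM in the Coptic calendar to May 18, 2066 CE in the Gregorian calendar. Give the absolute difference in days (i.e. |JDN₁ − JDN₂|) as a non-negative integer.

JDN of the first date = 2476055.
JDN of the second date = 2475789.
|2475789 − 2476055| = 266.

266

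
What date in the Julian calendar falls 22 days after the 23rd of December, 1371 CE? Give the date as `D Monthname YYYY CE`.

14 January 1372 CE

The starting date is JDN 2222172; 2222172 + 22 = 2222194.
JDN 2222194 corresponds to 14 January 1372 CE.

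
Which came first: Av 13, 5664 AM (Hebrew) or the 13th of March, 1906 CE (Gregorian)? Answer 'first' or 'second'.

The two dates have Julian Day Numbers 2416687 and 2417283 respectively.
Since 2416687 < 2417283, the first date comes first.

first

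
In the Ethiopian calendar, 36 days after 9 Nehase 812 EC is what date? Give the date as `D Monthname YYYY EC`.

10 Meskerem 813 EC

JDN of 9 Nehase 812 EC = 2020777.
2020777 + 36 = 2020813.
JDN 2020813 in the Ethiopian calendar is 10 Meskerem 813 EC.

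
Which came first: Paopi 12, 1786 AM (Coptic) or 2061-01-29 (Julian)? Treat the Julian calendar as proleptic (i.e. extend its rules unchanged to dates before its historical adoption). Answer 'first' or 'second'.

second

Converting both to JDN: 2477042 vs 2473867; the smaller is the second.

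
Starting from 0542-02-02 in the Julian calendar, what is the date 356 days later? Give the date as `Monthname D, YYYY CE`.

The starting date is JDN 1919056; 1919056 + 356 = 1919412.
JDN 1919412 corresponds to January 24, 543 CE.

January 24, 543 CE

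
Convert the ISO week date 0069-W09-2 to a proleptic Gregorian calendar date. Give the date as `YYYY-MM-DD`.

0069-02-26

ISO week 1 of 69 is the week containing the first Thursday of 69.
Week 9, day 2 (Tuesday) lands on 0069-02-26.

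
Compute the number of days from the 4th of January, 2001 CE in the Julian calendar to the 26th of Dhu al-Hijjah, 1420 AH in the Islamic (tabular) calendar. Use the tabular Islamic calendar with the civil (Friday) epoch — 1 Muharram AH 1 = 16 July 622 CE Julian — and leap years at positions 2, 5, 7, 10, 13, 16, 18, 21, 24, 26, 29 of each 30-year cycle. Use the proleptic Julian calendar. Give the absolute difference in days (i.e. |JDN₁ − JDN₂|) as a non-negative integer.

291

First date → JDN 2451927; second date → JDN 2451636.
The interval is |2451927 − 2451636| = 291 days.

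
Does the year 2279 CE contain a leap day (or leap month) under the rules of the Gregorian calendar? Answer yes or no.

2279 is not divisible by 4, so it is a common year.

no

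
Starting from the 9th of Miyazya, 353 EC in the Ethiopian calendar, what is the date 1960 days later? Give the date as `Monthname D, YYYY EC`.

Counting 1960 days forward from JDN 1853007 reaches JDN 1854967, which is Nehase 23, 358 EC.

Nehase 23, 358 EC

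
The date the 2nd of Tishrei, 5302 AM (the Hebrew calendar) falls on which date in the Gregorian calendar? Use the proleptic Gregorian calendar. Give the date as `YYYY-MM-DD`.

1541-10-03

Julian Day Number of the source date = 2284174.
Converting JDN 2284174 to the Gregorian calendar gives 3 October 1541 CE.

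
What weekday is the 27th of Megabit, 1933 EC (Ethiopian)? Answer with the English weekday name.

Equivalently 5 April 1941 Gregorian, JDN 2430090.
JDN 2430090 mod 7 = 5, and JDN 0 was a Monday, so this is a Saturday.

Saturday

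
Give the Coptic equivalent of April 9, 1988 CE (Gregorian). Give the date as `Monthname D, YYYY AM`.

Parmouti 1, 1704 AM

Both dates share Julian Day Number 2447261; in the Coptic calendar that is 1 Parmouti 1704 AM.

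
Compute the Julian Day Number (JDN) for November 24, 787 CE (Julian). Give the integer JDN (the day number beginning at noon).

Equivalently 28 November 787 (proleptic Gregorian).
JDN 2299161 is 15 October 1582 CE (Gregorian); the target day is −290324 days from there, so JDN = 2008837.

2008837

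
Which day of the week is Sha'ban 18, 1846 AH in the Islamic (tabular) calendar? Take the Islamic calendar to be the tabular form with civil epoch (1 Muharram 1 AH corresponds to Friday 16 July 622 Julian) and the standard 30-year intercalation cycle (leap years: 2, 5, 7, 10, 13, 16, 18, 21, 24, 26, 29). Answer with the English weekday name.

In the Gregorian calendar this is 21 March 2413 (JDN 2602470).
Since JDN mod 7 = 3 (0 = Monday), the day is Thursday.

Thursday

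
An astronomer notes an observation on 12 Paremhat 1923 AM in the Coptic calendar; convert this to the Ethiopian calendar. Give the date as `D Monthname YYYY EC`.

12 Megabit 2199 EC

The source date corresponds to 23 March 2207 in the Gregorian calendar (JDN 2527231).
That day falls on 12 Megabit 2199 EC in the Ethiopian calendar.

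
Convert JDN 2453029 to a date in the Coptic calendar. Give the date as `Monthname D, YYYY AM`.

Tobi 15, 1720 AM

JDN 2453029 is 24 January 2004 in the Gregorian calendar.
In the Coptic calendar that day is Tobi 15, 1720 AM.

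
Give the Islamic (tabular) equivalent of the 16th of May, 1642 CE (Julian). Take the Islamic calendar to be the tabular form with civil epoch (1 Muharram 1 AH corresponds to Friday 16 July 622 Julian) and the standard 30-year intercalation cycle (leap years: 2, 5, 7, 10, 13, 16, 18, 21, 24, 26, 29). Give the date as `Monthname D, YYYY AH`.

Julian Day Number of the source date = 2320934.
Converting JDN 2320934 to the tabular Islamic calendar gives 26 Safar 1052 AH.

Safar 26, 1052 AH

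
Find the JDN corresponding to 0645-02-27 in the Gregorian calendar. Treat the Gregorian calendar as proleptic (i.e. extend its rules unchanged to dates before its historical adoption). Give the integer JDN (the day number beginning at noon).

JDN 2451545 is 1 January 2000 CE (Gregorian); the target day is −494846 days from there, so JDN = 1956699.

1956699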